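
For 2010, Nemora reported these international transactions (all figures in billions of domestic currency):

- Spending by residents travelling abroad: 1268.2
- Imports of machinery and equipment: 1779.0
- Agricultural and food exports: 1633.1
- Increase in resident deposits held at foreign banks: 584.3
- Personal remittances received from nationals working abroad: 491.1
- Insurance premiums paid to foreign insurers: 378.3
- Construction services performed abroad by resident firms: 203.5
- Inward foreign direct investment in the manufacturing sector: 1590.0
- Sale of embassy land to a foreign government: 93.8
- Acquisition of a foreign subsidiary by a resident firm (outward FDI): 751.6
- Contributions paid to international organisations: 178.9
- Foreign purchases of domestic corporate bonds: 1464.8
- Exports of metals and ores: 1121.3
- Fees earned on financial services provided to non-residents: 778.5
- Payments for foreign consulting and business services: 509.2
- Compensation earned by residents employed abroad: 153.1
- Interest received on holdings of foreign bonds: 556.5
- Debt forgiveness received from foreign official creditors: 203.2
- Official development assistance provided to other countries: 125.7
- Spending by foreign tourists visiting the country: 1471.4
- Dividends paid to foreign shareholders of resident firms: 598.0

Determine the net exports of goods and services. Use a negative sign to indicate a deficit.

1273.1

Goods: 1121.3 - 1779.0 + 1633.1 = 975.4
Services: -1268.2 + 1471.4 - 378.3 - 509.2 + 778.5 + 203.5 = 297.7
Trade balance = 975.4 + 297.7 = 1273.1
(Excluded from the trade balance — financial account: increase in resident deposits held at foreign banks 584.3, inward foreign direct investment in the manufacturing sector 1590.0, acquisition of a foreign subsidiary by a resident firm (outward FDI) 751.6, foreign purchases of domestic corporate bonds 1464.8; secondary income: personal remittances received from nationals working abroad 491.1, contributions paid to international organisations 178.9, official development assistance provided to other countries 125.7; capital account: sale of embassy land to a foreign government 93.8, debt forgiveness received from foreign official creditors 203.2; primary income: compensation earned by residents employed abroad 153.1, interest received on holdings of foreign bonds 556.5, dividends paid to foreign shareholders of resident firms 598.0.)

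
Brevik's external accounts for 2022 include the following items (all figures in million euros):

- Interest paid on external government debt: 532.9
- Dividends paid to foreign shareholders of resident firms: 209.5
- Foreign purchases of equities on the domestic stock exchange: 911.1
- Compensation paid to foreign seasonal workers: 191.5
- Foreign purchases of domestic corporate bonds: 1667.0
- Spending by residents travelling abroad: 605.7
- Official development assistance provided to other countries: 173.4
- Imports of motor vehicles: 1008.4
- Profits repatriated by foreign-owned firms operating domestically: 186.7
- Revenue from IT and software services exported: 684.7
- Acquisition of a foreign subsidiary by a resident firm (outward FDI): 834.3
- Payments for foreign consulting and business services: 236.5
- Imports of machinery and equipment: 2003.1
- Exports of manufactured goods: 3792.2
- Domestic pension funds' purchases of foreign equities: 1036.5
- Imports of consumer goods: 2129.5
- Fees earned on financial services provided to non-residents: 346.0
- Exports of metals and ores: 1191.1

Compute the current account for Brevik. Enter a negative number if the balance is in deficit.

Goods: -2129.5 + 3792.2 + 1191.1 - 1008.4 - 2003.1 = -157.7
Services: 684.7 + 346.0 - 605.7 - 236.5 = 188.5
Primary income: -186.7 - 209.5 - 191.5 - 532.9 = -1120.6
Secondary income: -173.4
Current account = (-157.7) + 188.5 + (-1120.6) + (-173.4) = -1263.2
(Excluded from the current account — financial account: foreign purchases of equities on the domestic stock exchange 911.1, foreign purchases of domestic corporate bonds 1667.0, acquisition of a foreign subsidiary by a resident firm (outward FDI) 834.3, domestic pension funds' purchases of foreign equities 1036.5.)

-1263.2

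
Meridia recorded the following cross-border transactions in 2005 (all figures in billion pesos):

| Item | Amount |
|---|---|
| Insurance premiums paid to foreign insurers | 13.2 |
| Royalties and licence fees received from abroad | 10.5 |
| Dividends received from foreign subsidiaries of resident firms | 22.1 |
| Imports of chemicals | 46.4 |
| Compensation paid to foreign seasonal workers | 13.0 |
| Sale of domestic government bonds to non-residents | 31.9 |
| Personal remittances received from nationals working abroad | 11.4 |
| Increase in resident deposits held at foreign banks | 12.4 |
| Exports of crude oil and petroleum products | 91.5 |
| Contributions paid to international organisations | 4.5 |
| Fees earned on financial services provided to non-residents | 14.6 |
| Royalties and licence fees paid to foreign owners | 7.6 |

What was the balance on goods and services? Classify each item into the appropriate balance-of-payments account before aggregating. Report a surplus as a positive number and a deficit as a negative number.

49.4

Goods: 91.5 - 46.4 = 45.1
Services: -7.6 - 13.2 + 14.6 + 10.5 = 4.3
Trade balance = 45.1 + 4.3 = 49.4
(Excluded from the trade balance — primary income: dividends received from foreign subsidiaries of resident firms 22.1, compensation paid to foreign seasonal workers 13.0; financial account: sale of domestic government bonds to non-residents 31.9, increase in resident deposits held at foreign banks 12.4; secondary income: personal remittances received from nationals working abroad 11.4, contributions paid to international organisations 4.5.)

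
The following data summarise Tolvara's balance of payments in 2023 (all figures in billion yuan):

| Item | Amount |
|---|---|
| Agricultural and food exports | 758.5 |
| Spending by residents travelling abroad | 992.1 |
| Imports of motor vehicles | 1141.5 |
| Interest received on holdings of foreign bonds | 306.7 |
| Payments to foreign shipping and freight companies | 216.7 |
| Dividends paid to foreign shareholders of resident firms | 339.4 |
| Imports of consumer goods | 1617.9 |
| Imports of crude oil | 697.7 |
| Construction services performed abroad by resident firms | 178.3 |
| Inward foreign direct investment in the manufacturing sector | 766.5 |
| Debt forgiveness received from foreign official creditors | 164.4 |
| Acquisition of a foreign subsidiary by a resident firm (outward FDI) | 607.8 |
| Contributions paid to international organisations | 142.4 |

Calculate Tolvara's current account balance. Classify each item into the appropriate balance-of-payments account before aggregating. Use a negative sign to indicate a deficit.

-3904.2

Goods: -1617.9 - 1141.5 + 758.5 - 697.7 = -2698.6
Services: 178.3 - 216.7 - 992.1 = -1030.5
Primary income: -339.4 + 306.7 = -32.7
Secondary income: -142.4
Current account = (-2698.6) + (-1030.5) + (-32.7) + (-142.4) = -3904.2
(Excluded from the current account — financial account: inward foreign direct investment in the manufacturing sector 766.5, acquisition of a foreign subsidiary by a resident firm (outward FDI) 607.8; capital account: debt forgiveness received from foreign official creditors 164.4.)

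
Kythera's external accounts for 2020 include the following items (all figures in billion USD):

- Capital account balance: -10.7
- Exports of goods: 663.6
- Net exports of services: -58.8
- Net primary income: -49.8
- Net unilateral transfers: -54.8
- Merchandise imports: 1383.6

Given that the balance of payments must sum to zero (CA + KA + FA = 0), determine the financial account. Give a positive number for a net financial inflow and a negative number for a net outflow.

Goods balance = 663.6 - 1383.6 = -720.0
Services balance = -58.8
Trade balance (goods + services) = -720.0 + (-58.8) = -778.8
Net primary income = -49.8
Net secondary income = -54.8
Current account = -778.8 + (-49.8) + (-54.8) = -883.4
Financial account = -(-883.4 + (-10.7)) = 894.1

894.1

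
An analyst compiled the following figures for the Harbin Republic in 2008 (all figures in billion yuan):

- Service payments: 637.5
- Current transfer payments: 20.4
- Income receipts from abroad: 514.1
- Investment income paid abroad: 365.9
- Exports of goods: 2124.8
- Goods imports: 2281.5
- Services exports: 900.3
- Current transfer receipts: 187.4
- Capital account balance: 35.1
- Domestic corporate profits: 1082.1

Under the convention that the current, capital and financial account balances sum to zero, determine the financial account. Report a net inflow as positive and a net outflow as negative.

Goods balance = 2124.8 - 2281.5 = -156.7
Services balance = 900.3 - 637.5 = 262.8
Trade balance (goods + services) = -156.7 + 262.8 = 106.1
Net primary income = 514.1 - 365.9 = 148.2
Net secondary income = 187.4 - 20.4 = 167.0
Current account = 106.1 + 148.2 + 167.0 = 421.3
Financial account = -(421.3 + 35.1) = -456.4

-456.4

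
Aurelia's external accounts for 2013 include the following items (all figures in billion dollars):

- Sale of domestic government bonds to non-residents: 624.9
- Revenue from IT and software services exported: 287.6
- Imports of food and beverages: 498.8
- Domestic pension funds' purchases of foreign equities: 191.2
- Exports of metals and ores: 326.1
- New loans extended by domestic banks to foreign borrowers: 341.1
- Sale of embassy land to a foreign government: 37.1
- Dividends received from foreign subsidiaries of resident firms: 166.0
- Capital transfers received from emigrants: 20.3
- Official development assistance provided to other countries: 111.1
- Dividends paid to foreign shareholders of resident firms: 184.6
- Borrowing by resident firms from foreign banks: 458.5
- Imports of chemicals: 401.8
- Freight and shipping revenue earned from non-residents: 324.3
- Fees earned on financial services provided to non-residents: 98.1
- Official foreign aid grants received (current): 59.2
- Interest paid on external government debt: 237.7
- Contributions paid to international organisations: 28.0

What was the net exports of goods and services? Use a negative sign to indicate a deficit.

135.5

Goods: 326.1 - 401.8 - 498.8 = -574.5
Services: 98.1 + 324.3 + 287.6 = 710.0
Trade balance = -574.5 + 710.0 = 135.5
(Excluded from the trade balance — financial account: sale of domestic government bonds to non-residents 624.9, domestic pension funds' purchases of foreign equities 191.2, new loans extended by domestic banks to foreign borrowers 341.1, borrowing by resident firms from foreign banks 458.5; capital account: sale of embassy land to a foreign government 37.1, capital transfers received from emigrants 20.3; primary income: dividends received from foreign subsidiaries of resident firms 166.0, dividends paid to foreign shareholders of resident firms 184.6, interest paid on external government debt 237.7; secondary income: official development assistance provided to other countries 111.1, official foreign aid grants received (current) 59.2, contributions paid to international organisations 28.0.)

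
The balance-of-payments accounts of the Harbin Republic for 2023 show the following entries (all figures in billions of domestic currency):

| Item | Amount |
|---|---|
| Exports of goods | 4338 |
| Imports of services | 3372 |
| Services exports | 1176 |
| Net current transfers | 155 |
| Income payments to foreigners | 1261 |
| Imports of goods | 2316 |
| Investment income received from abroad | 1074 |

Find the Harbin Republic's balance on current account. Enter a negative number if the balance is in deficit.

Goods balance = 4338 - 2316 = 2022
Services balance = 1176 - 3372 = -2196
Trade balance (goods + services) = 2022 + (-2196) = -174
Net primary income = 1074 - 1261 = -187
Net secondary income = 155
Current account = -174 + (-187) + 155 = -206

-206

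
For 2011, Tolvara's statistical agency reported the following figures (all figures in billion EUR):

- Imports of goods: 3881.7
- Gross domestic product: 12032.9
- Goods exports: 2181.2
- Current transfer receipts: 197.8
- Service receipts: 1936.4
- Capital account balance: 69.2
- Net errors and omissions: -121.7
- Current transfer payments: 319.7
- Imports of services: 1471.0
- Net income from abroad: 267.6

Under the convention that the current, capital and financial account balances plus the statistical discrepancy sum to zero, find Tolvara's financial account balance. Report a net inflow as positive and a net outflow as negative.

Goods balance = 2181.2 - 3881.7 = -1700.5
Services balance = 1936.4 - 1471.0 = 465.4
Trade balance (goods + services) = -1700.5 + 465.4 = -1235.1
Net primary income = 267.6
Net secondary income = 197.8 - 319.7 = -121.9
Current account = -1235.1 + 267.6 + (-121.9) = -1089.4
Financial account = -(-1089.4 + 69.2 + (-121.7)) = 1141.9

1141.9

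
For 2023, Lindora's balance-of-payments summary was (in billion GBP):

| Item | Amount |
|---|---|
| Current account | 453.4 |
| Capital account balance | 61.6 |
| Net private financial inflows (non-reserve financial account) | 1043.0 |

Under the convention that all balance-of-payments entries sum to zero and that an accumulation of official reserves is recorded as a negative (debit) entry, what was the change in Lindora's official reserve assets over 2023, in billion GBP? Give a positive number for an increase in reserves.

Official reserve transactions balance = -(453.4 + 61.6 + 1043.0) = -1558.0
An accumulation of reserves is recorded as a debit (negative entry), so the change in the stock of reserves is the negative of that balance.
Change in official reserves = -(-1558.0) = 1558.0

1558.0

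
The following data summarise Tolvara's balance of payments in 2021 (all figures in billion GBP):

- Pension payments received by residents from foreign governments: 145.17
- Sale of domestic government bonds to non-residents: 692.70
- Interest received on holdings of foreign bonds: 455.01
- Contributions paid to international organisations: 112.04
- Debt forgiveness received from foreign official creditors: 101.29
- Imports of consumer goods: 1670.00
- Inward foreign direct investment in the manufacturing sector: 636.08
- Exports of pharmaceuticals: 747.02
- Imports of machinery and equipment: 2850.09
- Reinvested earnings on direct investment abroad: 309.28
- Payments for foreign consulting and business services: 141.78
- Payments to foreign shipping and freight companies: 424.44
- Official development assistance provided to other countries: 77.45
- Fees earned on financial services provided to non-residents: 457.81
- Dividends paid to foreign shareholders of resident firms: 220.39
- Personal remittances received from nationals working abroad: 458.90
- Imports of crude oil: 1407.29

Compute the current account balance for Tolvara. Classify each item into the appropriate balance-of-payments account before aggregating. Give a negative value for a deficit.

Goods: -2850.09 + 747.02 - 1407.29 - 1670.00 = -5180.36
Services: 457.81 - 424.44 - 141.78 = -108.41
Primary income: -220.39 + 455.01 + 309.28 = 543.90
Secondary income: 458.90 + 145.17 - 77.45 - 112.04 = 414.58
Current account = (-5180.36) + (-108.41) + 543.90 + 414.58 = -4330.29
(Excluded from the current account — financial account: sale of domestic government bonds to non-residents 692.70, inward foreign direct investment in the manufacturing sector 636.08; capital account: debt forgiveness received from foreign official creditors 101.29.)

-4330.29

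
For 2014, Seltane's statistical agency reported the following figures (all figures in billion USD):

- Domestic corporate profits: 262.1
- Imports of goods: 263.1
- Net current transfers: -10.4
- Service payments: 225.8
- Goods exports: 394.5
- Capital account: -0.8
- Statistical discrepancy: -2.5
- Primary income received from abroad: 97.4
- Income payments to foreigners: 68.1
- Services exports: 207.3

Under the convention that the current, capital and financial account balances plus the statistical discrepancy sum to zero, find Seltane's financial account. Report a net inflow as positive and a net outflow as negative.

-128.5

Goods balance = 394.5 - 263.1 = 131.4
Services balance = 207.3 - 225.8 = -18.5
Trade balance (goods + services) = 131.4 + (-18.5) = 112.9
Net primary income = 97.4 - 68.1 = 29.3
Net secondary income = -10.4
Current account = 112.9 + 29.3 + (-10.4) = 131.8
Financial account = -(131.8 + (-0.8) + (-2.5)) = -128.5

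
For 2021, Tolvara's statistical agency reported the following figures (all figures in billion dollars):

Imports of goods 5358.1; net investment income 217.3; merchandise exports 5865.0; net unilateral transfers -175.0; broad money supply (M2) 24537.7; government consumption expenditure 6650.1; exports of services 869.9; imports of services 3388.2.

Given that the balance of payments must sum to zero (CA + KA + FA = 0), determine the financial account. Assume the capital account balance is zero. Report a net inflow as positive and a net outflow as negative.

Goods balance = 5865.0 - 5358.1 = 506.9
Services balance = 869.9 - 3388.2 = -2518.3
Trade balance (goods + services) = 506.9 + (-2518.3) = -2011.4
Net primary income = 217.3
Net secondary income = -175.0
Current account = -2011.4 + 217.3 + (-175.0) = -1969.1
Financial account = -(-1969.1) = 1969.1

1969.1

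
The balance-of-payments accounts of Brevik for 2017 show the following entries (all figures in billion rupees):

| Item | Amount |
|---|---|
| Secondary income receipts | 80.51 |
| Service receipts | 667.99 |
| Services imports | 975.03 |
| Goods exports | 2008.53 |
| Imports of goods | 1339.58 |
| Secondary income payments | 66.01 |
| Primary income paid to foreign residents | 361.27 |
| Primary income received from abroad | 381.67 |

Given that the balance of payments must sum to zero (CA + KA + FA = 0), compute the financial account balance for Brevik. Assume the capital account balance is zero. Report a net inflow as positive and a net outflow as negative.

-396.81

Goods balance = 2008.53 - 1339.58 = 668.95
Services balance = 667.99 - 975.03 = -307.04
Trade balance (goods + services) = 668.95 + (-307.04) = 361.91
Net primary income = 381.67 - 361.27 = 20.40
Net secondary income = 80.51 - 66.01 = 14.50
Current account = 361.91 + 20.40 + 14.50 = 396.81
Financial account = -(396.81) = -396.81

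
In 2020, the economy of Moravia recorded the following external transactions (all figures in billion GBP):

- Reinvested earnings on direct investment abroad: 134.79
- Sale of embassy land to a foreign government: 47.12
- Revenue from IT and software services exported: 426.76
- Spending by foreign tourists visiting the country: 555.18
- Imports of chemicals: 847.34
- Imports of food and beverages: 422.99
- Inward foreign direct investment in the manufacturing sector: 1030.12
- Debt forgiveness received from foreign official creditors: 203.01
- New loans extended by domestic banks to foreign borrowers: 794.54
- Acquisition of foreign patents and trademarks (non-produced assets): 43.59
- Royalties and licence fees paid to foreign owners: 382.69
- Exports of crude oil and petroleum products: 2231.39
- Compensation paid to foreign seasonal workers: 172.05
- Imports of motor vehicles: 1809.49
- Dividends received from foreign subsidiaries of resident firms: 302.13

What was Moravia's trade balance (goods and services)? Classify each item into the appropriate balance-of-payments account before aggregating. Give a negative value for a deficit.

-249.18

Goods: -1809.49 - 847.34 + 2231.39 - 422.99 = -848.43
Services: 555.18 - 382.69 + 426.76 = 599.25
Trade balance = -848.43 + 599.25 = -249.18
(Excluded from the trade balance — primary income: reinvested earnings on direct investment abroad 134.79, compensation paid to foreign seasonal workers 172.05, dividends received from foreign subsidiaries of resident firms 302.13; capital account: sale of embassy land to a foreign government 47.12, debt forgiveness received from foreign official creditors 203.01, acquisition of foreign patents and trademarks (non-produced assets) 43.59; financial account: inward foreign direct investment in the manufacturing sector 1030.12, new loans extended by domestic banks to foreign borrowers 794.54.)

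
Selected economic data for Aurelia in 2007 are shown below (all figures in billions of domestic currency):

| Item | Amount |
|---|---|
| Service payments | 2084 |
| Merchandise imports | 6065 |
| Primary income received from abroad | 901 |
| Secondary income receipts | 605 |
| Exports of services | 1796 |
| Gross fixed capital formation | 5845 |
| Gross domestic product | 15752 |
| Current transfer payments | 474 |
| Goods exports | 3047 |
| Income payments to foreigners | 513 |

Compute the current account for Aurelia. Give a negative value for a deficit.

-2787

Goods balance = 3047 - 6065 = -3018
Services balance = 1796 - 2084 = -288
Trade balance (goods + services) = -3018 + (-288) = -3306
Net primary income = 901 - 513 = 388
Net secondary income = 605 - 474 = 131
Current account = -3306 + 388 + 131 = -2787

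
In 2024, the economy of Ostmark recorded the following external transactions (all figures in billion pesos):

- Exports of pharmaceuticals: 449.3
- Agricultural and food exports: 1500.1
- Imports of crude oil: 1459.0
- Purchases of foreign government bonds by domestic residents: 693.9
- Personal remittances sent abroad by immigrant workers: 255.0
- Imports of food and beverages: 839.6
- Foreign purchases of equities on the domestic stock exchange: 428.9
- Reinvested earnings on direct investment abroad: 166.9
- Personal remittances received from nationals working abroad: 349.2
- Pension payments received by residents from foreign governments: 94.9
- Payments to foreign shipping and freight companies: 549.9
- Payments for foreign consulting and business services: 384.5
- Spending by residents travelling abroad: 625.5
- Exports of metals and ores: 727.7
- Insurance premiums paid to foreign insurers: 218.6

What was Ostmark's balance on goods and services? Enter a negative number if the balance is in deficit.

Goods: -1459.0 + 1500.1 + 449.3 + 727.7 - 839.6 = 378.5
Services: -625.5 - 384.5 - 549.9 - 218.6 = -1778.5
Trade balance = 378.5 + (-1778.5) = -1400.0
(Excluded from the trade balance — financial account: purchases of foreign government bonds by domestic residents 693.9, foreign purchases of equities on the domestic stock exchange 428.9; secondary income: personal remittances sent abroad by immigrant workers 255.0, personal remittances received from nationals working abroad 349.2, pension payments received by residents from foreign governments 94.9; primary income: reinvested earnings on direct investment abroad 166.9.)

-1400.0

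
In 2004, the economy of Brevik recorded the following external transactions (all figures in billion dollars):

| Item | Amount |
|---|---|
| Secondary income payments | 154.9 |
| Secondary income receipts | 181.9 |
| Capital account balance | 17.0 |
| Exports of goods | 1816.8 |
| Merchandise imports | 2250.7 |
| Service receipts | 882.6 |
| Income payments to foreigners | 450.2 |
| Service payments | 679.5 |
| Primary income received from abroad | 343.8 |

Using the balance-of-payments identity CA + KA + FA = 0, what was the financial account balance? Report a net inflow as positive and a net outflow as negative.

293.2

Goods balance = 1816.8 - 2250.7 = -433.9
Services balance = 882.6 - 679.5 = 203.1
Trade balance (goods + services) = -433.9 + 203.1 = -230.8
Net primary income = 343.8 - 450.2 = -106.4
Net secondary income = 181.9 - 154.9 = 27.0
Current account = -230.8 + (-106.4) + 27.0 = -310.2
Financial account = -(-310.2 + 17.0) = 293.2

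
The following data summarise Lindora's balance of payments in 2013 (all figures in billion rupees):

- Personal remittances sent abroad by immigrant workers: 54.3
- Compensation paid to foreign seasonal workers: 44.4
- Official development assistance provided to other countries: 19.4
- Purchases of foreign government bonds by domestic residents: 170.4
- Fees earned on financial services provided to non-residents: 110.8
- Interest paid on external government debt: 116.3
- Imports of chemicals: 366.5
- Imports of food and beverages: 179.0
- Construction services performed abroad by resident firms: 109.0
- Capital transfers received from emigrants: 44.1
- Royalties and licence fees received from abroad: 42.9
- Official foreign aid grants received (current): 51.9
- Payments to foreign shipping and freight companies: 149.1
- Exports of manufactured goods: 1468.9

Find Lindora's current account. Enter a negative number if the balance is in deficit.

854.5

Goods: 1468.9 - 179.0 - 366.5 = 923.4
Services: 42.9 - 149.1 + 109.0 + 110.8 = 113.6
Primary income: -116.3 - 44.4 = -160.7
Secondary income: 51.9 - 19.4 - 54.3 = -21.8
Current account = 923.4 + 113.6 + (-160.7) + (-21.8) = 854.5
(Excluded from the current account — financial account: purchases of foreign government bonds by domestic residents 170.4; capital account: capital transfers received from emigrants 44.1.)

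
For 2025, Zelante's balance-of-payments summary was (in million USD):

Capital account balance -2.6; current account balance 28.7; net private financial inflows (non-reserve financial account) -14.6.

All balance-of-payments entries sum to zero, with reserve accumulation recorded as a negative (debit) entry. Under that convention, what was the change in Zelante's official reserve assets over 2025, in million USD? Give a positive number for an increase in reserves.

Official reserve transactions balance = -(28.7 + (-2.6) + (-14.6)) = -11.5
An accumulation of reserves is recorded as a debit (negative entry), so the change in the stock of reserves is the negative of that balance.
Change in official reserves = -(-11.5) = 11.5

11.5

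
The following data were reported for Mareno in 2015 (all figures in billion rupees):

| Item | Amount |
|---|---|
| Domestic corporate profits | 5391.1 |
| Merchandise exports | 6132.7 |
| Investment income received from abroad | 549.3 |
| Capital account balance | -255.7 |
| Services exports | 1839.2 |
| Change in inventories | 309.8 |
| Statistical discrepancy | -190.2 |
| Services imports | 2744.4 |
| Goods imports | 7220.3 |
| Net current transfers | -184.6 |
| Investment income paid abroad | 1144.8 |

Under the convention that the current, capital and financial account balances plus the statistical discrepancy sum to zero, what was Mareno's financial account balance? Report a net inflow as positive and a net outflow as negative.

3218.8

Goods balance = 6132.7 - 7220.3 = -1087.6
Services balance = 1839.2 - 2744.4 = -905.2
Trade balance (goods + services) = -1087.6 + (-905.2) = -1992.8
Net primary income = 549.3 - 1144.8 = -595.5
Net secondary income = -184.6
Current account = -1992.8 + (-595.5) + (-184.6) = -2772.9
Financial account = -(-2772.9 + (-255.7) + (-190.2)) = 3218.8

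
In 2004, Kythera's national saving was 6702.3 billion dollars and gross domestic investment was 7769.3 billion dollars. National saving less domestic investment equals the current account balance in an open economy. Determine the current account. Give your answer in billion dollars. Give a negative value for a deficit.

-1067.0

S - I = CA (net lending to the rest of the world).
CA = S - I = 6702.3 - 7769.3 = -1067.0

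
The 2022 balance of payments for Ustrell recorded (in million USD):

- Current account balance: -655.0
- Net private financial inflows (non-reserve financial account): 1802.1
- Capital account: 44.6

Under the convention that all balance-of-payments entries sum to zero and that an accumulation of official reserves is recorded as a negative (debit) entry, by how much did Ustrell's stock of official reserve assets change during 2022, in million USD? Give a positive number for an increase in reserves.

1191.7

Official reserve transactions balance = -((-655.0) + 44.6 + 1802.1) = -1191.7
An accumulation of reserves is recorded as a debit (negative entry), so the change in the stock of reserves is the negative of that balance.
Change in official reserves = -(-1191.7) = 1191.7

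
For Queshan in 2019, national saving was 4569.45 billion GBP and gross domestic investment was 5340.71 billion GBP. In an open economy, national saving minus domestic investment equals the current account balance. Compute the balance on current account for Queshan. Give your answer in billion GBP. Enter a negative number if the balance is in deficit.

S - I = CA (net lending to the rest of the world).
CA = S - I = 4569.45 - 5340.71 = -771.26

-771.26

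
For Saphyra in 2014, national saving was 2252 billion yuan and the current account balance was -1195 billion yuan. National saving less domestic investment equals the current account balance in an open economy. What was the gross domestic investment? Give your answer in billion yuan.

I = S - CA = 2252 - (-1195) = 3447

3447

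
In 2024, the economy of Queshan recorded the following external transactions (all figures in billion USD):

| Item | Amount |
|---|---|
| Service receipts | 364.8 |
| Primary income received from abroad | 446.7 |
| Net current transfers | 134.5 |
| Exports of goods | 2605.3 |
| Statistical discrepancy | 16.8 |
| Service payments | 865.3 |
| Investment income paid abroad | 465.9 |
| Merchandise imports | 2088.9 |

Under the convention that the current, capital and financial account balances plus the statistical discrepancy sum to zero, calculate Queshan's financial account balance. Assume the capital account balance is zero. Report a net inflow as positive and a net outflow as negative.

Goods balance = 2605.3 - 2088.9 = 516.4
Services balance = 364.8 - 865.3 = -500.5
Trade balance (goods + services) = 516.4 + (-500.5) = 15.9
Net primary income = 446.7 - 465.9 = -19.2
Net secondary income = 134.5
Current account = 15.9 + (-19.2) + 134.5 = 131.2
Financial account = -(131.2 + 16.8) = -148.0

-148.0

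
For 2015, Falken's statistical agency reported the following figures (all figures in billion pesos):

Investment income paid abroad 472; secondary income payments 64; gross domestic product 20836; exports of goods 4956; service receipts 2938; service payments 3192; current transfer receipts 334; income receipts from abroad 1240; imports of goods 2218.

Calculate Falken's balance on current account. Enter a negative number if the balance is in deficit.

3522

Goods balance = 4956 - 2218 = 2738
Services balance = 2938 - 3192 = -254
Trade balance (goods + services) = 2738 + (-254) = 2484
Net primary income = 1240 - 472 = 768
Net secondary income = 334 - 64 = 270
Current account = 2484 + 768 + 270 = 3522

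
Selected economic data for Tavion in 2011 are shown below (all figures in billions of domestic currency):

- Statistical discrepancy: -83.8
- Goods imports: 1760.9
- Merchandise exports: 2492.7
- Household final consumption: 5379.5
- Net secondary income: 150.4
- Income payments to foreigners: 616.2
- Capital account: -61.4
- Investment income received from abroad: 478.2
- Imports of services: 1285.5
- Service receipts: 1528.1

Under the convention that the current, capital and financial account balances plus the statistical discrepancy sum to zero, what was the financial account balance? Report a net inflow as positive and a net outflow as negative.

-841.6

Goods balance = 2492.7 - 1760.9 = 731.8
Services balance = 1528.1 - 1285.5 = 242.6
Trade balance (goods + services) = 731.8 + 242.6 = 974.4
Net primary income = 478.2 - 616.2 = -138.0
Net secondary income = 150.4
Current account = 974.4 + (-138.0) + 150.4 = 986.8
Financial account = -(986.8 + (-61.4) + (-83.8)) = -841.6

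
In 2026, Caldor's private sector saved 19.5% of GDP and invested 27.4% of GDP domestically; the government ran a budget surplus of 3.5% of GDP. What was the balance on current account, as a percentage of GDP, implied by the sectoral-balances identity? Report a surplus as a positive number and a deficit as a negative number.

By the sectoral-balances identity, CA = (S_private - I) + (T - G).
Private balance = 19.5 - 27.4 = -7.9
Government balance (T - G) = 3.5
CA = -7.9 + 3.5 = -4.4

-4.4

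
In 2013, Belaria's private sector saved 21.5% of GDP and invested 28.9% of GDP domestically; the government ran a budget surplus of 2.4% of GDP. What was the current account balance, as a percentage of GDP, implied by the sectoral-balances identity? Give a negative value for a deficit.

By the sectoral-balances identity, CA = (S_private - I) + (T - G).
Private balance = 21.5 - 28.9 = -7.4
Government balance (T - G) = 2.4
CA = -7.4 + 2.4 = -5.0

-5.0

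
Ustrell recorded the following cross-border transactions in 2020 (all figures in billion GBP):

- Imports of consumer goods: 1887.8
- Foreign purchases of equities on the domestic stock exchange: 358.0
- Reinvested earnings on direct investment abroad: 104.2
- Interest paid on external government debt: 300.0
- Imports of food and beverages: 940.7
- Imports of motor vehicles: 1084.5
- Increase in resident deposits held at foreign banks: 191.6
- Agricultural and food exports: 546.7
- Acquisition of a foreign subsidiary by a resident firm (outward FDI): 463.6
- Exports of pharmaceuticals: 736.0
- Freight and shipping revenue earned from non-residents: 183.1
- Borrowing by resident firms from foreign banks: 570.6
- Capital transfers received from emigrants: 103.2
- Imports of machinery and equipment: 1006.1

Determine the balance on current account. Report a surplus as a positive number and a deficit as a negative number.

-3649.1

Goods: -1887.8 - 940.7 - 1084.5 + 736.0 - 1006.1 + 546.7 = -3636.4
Services: 183.1
Primary income: 104.2 - 300.0 = -195.8
Current account = (-3636.4) + 183.1 + (-195.8) = -3649.1
(Excluded from the current account — financial account: foreign purchases of equities on the domestic stock exchange 358.0, increase in resident deposits held at foreign banks 191.6, acquisition of a foreign subsidiary by a resident firm (outward FDI) 463.6, borrowing by resident firms from foreign banks 570.6; capital account: capital transfers received from emigrants 103.2.)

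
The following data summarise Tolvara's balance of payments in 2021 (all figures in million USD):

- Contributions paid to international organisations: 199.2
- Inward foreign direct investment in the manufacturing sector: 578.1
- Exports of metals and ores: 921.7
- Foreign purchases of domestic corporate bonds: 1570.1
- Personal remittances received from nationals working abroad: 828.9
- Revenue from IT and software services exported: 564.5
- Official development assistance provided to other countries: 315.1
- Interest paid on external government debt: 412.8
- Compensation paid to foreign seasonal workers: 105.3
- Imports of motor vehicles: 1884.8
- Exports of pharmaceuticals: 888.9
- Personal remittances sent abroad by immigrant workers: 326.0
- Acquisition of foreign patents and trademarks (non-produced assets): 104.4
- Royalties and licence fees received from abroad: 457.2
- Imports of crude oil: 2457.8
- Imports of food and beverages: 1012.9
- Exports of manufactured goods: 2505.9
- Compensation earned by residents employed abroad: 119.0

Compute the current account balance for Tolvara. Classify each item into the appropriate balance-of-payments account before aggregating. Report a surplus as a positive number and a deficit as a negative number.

Goods: 888.9 - 1884.8 - 1012.9 - 2457.8 + 921.7 + 2505.9 = -1039.0
Services: 457.2 + 564.5 = 1021.7
Primary income: -412.8 - 105.3 + 119.0 = -399.1
Secondary income: 828.9 - 315.1 - 326.0 - 199.2 = -11.4
Current account = (-1039.0) + 1021.7 + (-399.1) + (-11.4) = -427.8
(Excluded from the current account — financial account: inward foreign direct investment in the manufacturing sector 578.1, foreign purchases of domestic corporate bonds 1570.1; capital account: acquisition of foreign patents and trademarks (non-produced assets) 104.4.)

-427.8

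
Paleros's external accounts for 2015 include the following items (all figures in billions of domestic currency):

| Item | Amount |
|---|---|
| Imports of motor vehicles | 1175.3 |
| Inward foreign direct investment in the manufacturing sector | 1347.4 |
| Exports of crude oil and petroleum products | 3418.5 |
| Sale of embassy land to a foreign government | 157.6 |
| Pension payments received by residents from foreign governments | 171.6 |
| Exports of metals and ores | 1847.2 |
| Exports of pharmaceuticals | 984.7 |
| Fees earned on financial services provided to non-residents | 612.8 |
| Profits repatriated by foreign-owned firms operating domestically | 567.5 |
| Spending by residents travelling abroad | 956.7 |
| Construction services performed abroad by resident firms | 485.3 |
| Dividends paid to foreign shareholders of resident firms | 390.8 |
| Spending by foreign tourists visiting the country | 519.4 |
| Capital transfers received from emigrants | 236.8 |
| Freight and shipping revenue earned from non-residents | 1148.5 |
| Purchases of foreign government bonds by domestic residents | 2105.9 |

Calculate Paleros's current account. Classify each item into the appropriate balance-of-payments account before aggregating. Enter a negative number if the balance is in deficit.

6097.7

Goods: -1175.3 + 1847.2 + 3418.5 + 984.7 = 5075.1
Services: 519.4 + 1148.5 + 485.3 + 612.8 - 956.7 = 1809.3
Primary income: -390.8 - 567.5 = -958.3
Secondary income: 171.6
Current account = 5075.1 + 1809.3 + (-958.3) + 171.6 = 6097.7
(Excluded from the current account — financial account: inward foreign direct investment in the manufacturing sector 1347.4, purchases of foreign government bonds by domestic residents 2105.9; capital account: sale of embassy land to a foreign government 157.6, capital transfers received from emigrants 236.8.)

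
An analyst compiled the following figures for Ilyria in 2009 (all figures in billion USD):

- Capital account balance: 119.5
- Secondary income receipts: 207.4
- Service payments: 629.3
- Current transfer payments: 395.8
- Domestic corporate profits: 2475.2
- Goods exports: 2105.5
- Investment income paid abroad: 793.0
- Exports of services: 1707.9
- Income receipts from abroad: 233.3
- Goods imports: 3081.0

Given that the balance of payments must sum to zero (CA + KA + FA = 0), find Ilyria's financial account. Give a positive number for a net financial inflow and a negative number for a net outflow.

525.5

Goods balance = 2105.5 - 3081.0 = -975.5
Services balance = 1707.9 - 629.3 = 1078.6
Trade balance (goods + services) = -975.5 + 1078.6 = 103.1
Net primary income = 233.3 - 793.0 = -559.7
Net secondary income = 207.4 - 395.8 = -188.4
Current account = 103.1 + (-559.7) + (-188.4) = -645.0
Financial account = -(-645.0 + 119.5) = 525.5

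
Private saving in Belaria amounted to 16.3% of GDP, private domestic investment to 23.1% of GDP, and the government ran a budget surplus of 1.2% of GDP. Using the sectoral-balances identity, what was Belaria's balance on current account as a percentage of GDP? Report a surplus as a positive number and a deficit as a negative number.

-5.6

By the sectoral-balances identity, CA = (S_private - I) + (T - G).
Private balance = 16.3 - 23.1 = -6.8
Government balance (T - G) = 1.2
CA = -6.8 + 1.2 = -5.6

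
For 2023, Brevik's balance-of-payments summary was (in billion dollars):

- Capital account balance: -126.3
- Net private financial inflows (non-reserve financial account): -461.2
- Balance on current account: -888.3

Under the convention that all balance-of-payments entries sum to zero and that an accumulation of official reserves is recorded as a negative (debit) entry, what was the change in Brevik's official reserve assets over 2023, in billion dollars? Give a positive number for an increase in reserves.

Official reserve transactions balance = -((-888.3) + (-126.3) + (-461.2)) = 1475.8
An accumulation of reserves is recorded as a debit (negative entry), so the change in the stock of reserves is the negative of that balance.
Change in official reserves = -(1475.8) = -1475.8

-1475.8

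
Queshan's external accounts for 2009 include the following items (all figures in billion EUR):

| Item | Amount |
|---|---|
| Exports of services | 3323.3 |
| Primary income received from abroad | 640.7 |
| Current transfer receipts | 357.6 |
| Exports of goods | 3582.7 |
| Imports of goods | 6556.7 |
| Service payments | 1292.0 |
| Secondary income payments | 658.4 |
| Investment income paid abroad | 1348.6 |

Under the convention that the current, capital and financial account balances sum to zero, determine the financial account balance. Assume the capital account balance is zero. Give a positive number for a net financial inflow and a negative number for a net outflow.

1951.4

Goods balance = 3582.7 - 6556.7 = -2974.0
Services balance = 3323.3 - 1292.0 = 2031.3
Trade balance (goods + services) = -2974.0 + 2031.3 = -942.7
Net primary income = 640.7 - 1348.6 = -707.9
Net secondary income = 357.6 - 658.4 = -300.8
Current account = -942.7 + (-707.9) + (-300.8) = -1951.4
Financial account = -(-1951.4) = 1951.4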